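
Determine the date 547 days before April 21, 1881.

Subtracting 547 days from April 21, 1881.
Going back 21 days from April 21, 1881 reaches the end of the previous month; 547 − 21 = 526 left.
March 1881 has 31 days: 526 − 31 = 495 left.
February 1881 has 28 days (1881 is not a leap year): 495 − 28 = 467 left.
January 1881 has 31 days: 467 − 31 = 436 left.
December 1880 has 31 days: 436 − 31 = 405 left.
November 1880 has 30 days: 405 − 30 = 375 left.
October 1880 has 31 days: 375 − 31 = 344 left.
September 1880 has 30 days: 344 − 30 = 314 left.
August 1880 has 31 days: 314 − 31 = 283 left.
July 1880 has 31 days: 283 − 31 = 252 left.
June 1880 has 30 days: 252 − 30 = 222 left.
May 1880 has 31 days: 222 − 31 = 191 left.
April 1880 has 30 days: 191 − 30 = 161 left.
March 1880 has 31 days: 161 − 31 = 130 left.
February 1880 has 29 days (1880 is a leap year): 130 − 29 = 101 left.
January 1880 has 31 days: 101 − 31 = 70 left.
December 1879 has 31 days: 70 − 31 = 39 left.
November 1879 has 30 days: 39 − 30 = 9 left.
October 1879 has 31 days; 31 − 9 = 22 → October 22, 1879.

October 22, 1879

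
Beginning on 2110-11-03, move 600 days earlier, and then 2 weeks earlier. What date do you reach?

February 27, 2109

Going back 600 days from November 3, 2110:
Going back 3 days from November 3, 2110 reaches the end of the previous month; 600 − 3 = 597 left.
October 2110 has 31 days: 597 − 31 = 566 left.
September 2110 has 30 days: 566 − 30 = 536 left.
August 2110 has 31 days: 536 − 31 = 505 left.
July 2110 has 31 days: 505 − 31 = 474 left.
June 2110 has 30 days: 474 − 30 = 444 left.
May 2110 has 31 days: 444 − 31 = 413 left.
April 2110 has 30 days: 413 − 30 = 383 left.
March 2110 has 31 days: 383 − 31 = 352 left.
February 2110 has 28 days (2110 is not a leap year): 352 − 28 = 324 left.
January 2110 has 31 days: 324 − 31 = 293 left.
December 2109 has 31 days: 293 − 31 = 262 left.
November 2109 has 30 days: 262 − 30 = 232 left.
October 2109 has 31 days: 232 − 31 = 201 left.
September 2109 has 30 days: 201 − 30 = 171 left.
August 2109 has 31 days: 171 − 31 = 140 left.
July 2109 has 31 days: 140 − 31 = 109 left.
June 2109 has 30 days: 109 − 30 = 79 left.
May 2109 has 31 days: 79 − 31 = 48 left.
April 2109 has 30 days: 48 − 30 = 18 left.
March 2109 has 31 days; 31 − 18 = 13 → March 13, 2109.
Counting back 2 weeks (= 14 days) from March 13, 2109:
Going back 13 days from March 13, 2109 reaches the end of the previous month; 14 − 13 = 1 left.
February 2109 has 28 days; 28 − 1 = 27 → February 27, 2109.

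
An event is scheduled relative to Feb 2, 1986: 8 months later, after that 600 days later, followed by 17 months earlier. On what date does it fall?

December 24, 1986

Adding 8 months from February 2, 1986:
month 2 + 8 = 10 → October 1986.
Day 2 is valid in October, giving October 2, 1986.
Advancing 600 days from October 2, 1986:
October has 31 days, so 31 − 2 = 29 days remain after October 2, 1986; 600 − 29 = 571 left.
November 1986 has 30 days: 571 − 30 = 541 left.
December 1986 has 31 days: 541 − 31 = 510 left.
January 1987 has 31 days: 510 − 31 = 479 left.
February 1987 has 28 days (1987 is not a leap year): 479 − 28 = 451 left.
March 1987 has 31 days: 451 − 31 = 420 left.
April 1987 has 30 days: 420 − 30 = 390 left.
May 1987 has 31 days: 390 − 31 = 359 left.
June 1987 has 30 days: 359 − 30 = 329 left.
July 1987 has 31 days: 329 − 31 = 298 left.
August 1987 has 31 days: 298 − 31 = 267 left.
September 1987 has 30 days: 267 − 30 = 237 left.
October 1987 has 31 days: 237 − 31 = 206 left.
November 1987 has 30 days: 206 − 30 = 176 left.
December 1987 has 31 days: 176 − 31 = 145 left.
January 1988 has 31 days: 145 − 31 = 114 left.
February 1988 has 29 days (1988 is a leap year): 114 − 29 = 85 left.
March 1988 has 31 days: 85 − 31 = 54 left.
April 1988 has 30 days: 54 − 30 = 24 left.
24 days into May 1988 → May 24, 1988.
Going back 17 months from May 24, 1988:
month 5 − 17 = -12, which is month 12 of year 1986 → December 1986.
Day 24 is valid in December, giving December 24, 1986.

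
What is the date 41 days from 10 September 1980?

Counting forward 41 days from September 10, 1980.
September has 30 days, so 30 − 10 = 20 days remain after September 10, 1980; 41 − 20 = 21 left.
21 days into October 1980 → October 21, 1980.

October 21, 1980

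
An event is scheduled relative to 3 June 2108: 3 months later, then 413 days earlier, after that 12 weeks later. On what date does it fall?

Counting forward 3 months from June 3, 2108:
month 6 + 3 = 9 → September 2108.
Day 3 is valid in September, giving September 3, 2108.
Subtracting 413 days from September 3, 2108:
Going back 3 days from September 3, 2108 reaches the end of the previous month; 413 − 3 = 410 left.
August 2108 has 31 days: 410 − 31 = 379 left.
July 2108 has 31 days: 379 − 31 = 348 left.
June 2108 has 30 days: 348 − 30 = 318 left.
May 2108 has 31 days: 318 − 31 = 287 left.
April 2108 has 30 days: 287 − 30 = 257 left.
March 2108 has 31 days: 257 − 31 = 226 left.
February 2108 has 29 days (2108 is a leap year): 226 − 29 = 197 left.
January 2108 has 31 days: 197 − 31 = 166 left.
December 2107 has 31 days: 166 − 31 = 135 left.
November 2107 has 30 days: 135 − 30 = 105 left.
October 2107 has 31 days: 105 − 31 = 74 left.
September 2107 has 30 days: 74 − 30 = 44 left.
August 2107 has 31 days: 44 − 31 = 13 left.
July 2107 has 31 days; 31 − 13 = 18 → July 18, 2107.
Counting forward 12 weeks (= 84 days) from July 18, 2107:
July has 31 days, so 31 − 18 = 13 days remain after July 18, 2107; 84 − 13 = 71 left.
August 2107 has 31 days: 71 − 31 = 40 left.
September 2107 has 30 days: 40 − 30 = 10 left.
10 days into October 2107 → October 10, 2107.

October 10, 2107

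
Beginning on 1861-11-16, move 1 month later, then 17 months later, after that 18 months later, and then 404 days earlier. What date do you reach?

Counting forward 1 month from November 16, 1861:
month 11 + 1 = 12 → December 1861.
Day 16 is valid in December, giving December 16, 1861.
Adding 17 months from December 16, 1861:
month 12 + 17 = 29, which is month 5 of year 1863 → May 1863.
Day 16 is valid in May, giving May 16, 1863.
Advancing 18 months from May 16, 1863:
month 5 + 18 = 23, which is month 11 of year 1864 → November 1864.
Day 16 is valid in November, giving November 16, 1864.
Subtracting 404 days from November 16, 1864:
Going back 16 days from November 16, 1864 reaches the end of the previous month; 404 − 16 = 388 left.
October 1864 has 31 days: 388 − 31 = 357 left.
September 1864 has 30 days: 357 − 30 = 327 left.
August 1864 has 31 days: 327 − 31 = 296 left.
July 1864 has 31 days: 296 − 31 = 265 left.
June 1864 has 30 days: 265 − 30 = 235 left.
May 1864 has 31 days: 235 − 31 = 204 left.
April 1864 has 30 days: 204 − 30 = 174 left.
March 1864 has 31 days: 174 − 31 = 143 left.
February 1864 has 29 days (1864 is a leap year): 143 − 29 = 114 left.
January 1864 has 31 days: 114 − 31 = 83 left.
December 1863 has 31 days: 83 − 31 = 52 left.
November 1863 has 30 days: 52 − 30 = 22 left.
October 1863 has 31 days; 31 − 22 = 9 → October 9, 1863.

October 9, 1863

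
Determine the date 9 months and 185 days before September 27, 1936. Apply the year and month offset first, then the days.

June 25, 1935

Subtracting 9 months and 185 days from September 27, 1936: first the month/year part, then the days.
month 9 − 9 = 0, which is month 12 of year 1935 → December 1935.
Day 27 is valid in December, giving December 27, 1935.
Now subtract 185 days from December 27, 1935.
Going back 27 days from December 27, 1935 reaches the end of the previous month; 185 − 27 = 158 left.
November 1935 has 30 days: 158 − 30 = 128 left.
October 1935 has 31 days: 128 − 31 = 97 left.
September 1935 has 30 days: 97 − 30 = 67 left.
August 1935 has 31 days: 67 − 31 = 36 left.
July 1935 has 31 days: 36 − 31 = 5 left.
June 1935 has 30 days; 30 − 5 = 25 → June 25, 1935.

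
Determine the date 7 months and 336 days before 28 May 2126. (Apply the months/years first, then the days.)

Subtracting 7 months and 336 days from May 28, 2126: first the month/year part, then the days.
month 5 − 7 = -2, which is month 10 of year 2125 → October 2125.
Day 28 is valid in October, giving October 28, 2125.
Now subtract 336 days from October 28, 2125.
Going back 28 days from October 28, 2125 reaches the end of the previous month; 336 − 28 = 308 left.
September 2125 has 30 days: 308 − 30 = 278 left.
August 2125 has 31 days: 278 − 31 = 247 left.
July 2125 has 31 days: 247 − 31 = 216 left.
June 2125 has 30 days: 216 − 30 = 186 left.
May 2125 has 31 days: 186 − 31 = 155 left.
April 2125 has 30 days: 155 − 30 = 125 left.
March 2125 has 31 days: 125 − 31 = 94 left.
February 2125 has 28 days (2125 is not a leap year): 94 − 28 = 66 left.
January 2125 has 31 days: 66 − 31 = 35 left.
December 2124 has 31 days: 35 − 31 = 4 left.
November 2124 has 30 days; 30 − 4 = 26 → November 26, 2124.

November 26, 2124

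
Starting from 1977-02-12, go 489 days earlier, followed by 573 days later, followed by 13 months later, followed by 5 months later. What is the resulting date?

November 7, 1978

Counting back 489 days from February 12, 1977:
Going back 12 days from February 12, 1977 reaches the end of the previous month; 489 − 12 = 477 left.
January 1977 has 31 days: 477 − 31 = 446 left.
December 1976 has 31 days: 446 − 31 = 415 left.
November 1976 has 30 days: 415 − 30 = 385 left.
October 1976 has 31 days: 385 − 31 = 354 left.
September 1976 has 30 days: 354 − 30 = 324 left.
August 1976 has 31 days: 324 − 31 = 293 left.
July 1976 has 31 days: 293 − 31 = 262 left.
June 1976 has 30 days: 262 − 30 = 232 left.
May 1976 has 31 days: 232 − 31 = 201 left.
April 1976 has 30 days: 201 − 30 = 171 left.
March 1976 has 31 days: 171 − 31 = 140 left.
February 1976 has 29 days (1976 is a leap year): 140 − 29 = 111 left.
January 1976 has 31 days: 111 − 31 = 80 left.
December 1975 has 31 days: 80 − 31 = 49 left.
November 1975 has 30 days: 49 − 30 = 19 left.
October 1975 has 31 days; 31 − 19 = 12 → October 12, 1975.
Adding 573 days from October 12, 1975:
October has 31 days, so 31 − 12 = 19 days remain after October 12, 1975; 573 − 19 = 554 left.
November 1975 has 30 days: 554 − 30 = 524 left.
December 1975 has 31 days: 524 − 31 = 493 left.
January 1976 has 31 days: 493 − 31 = 462 left.
February 1976 has 29 days (1976 is a leap year): 462 − 29 = 433 left.
March 1976 has 31 days: 433 − 31 = 402 left.
April 1976 has 30 days: 402 − 30 = 372 left.
May 1976 has 31 days: 372 − 31 = 341 left.
June 1976 has 30 days: 341 − 30 = 311 left.
July 1976 has 31 days: 311 − 31 = 280 left.
August 1976 has 31 days: 280 − 31 = 249 left.
September 1976 has 30 days: 249 − 30 = 219 left.
October 1976 has 31 days: 219 − 31 = 188 left.
November 1976 has 30 days: 188 − 30 = 158 left.
December 1976 has 31 days: 158 − 31 = 127 left.
January 1977 has 31 days: 127 − 31 = 96 left.
February 1977 has 28 days (1977 is not a leap year): 96 − 28 = 68 left.
March 1977 has 31 days: 68 − 31 = 37 left.
April 1977 has 30 days: 37 − 30 = 7 left.
7 days into May 1977 → May 7, 1977.
Adding 13 months from May 7, 1977:
month 5 + 13 = 18, which is month 6 of year 1978 → June 1978.
Day 7 is valid in June, giving June 7, 1978.
Adding 5 months from June 7, 1978:
month 6 + 5 = 11 → November 1978.
Day 7 is valid in November, giving November 7, 1978.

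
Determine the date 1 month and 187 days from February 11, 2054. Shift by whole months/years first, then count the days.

September 14, 2054

Counting forward 1 month and 187 days from February 11, 2054: first the month/year part, then the days.
month 2 + 1 = 3 → March 2054.
Day 11 is valid in March, giving March 11, 2054.
Now add 187 days from March 11, 2054.
March has 31 days, so 31 − 11 = 20 days remain after March 11, 2054; 187 − 20 = 167 left.
April 2054 has 30 days: 167 − 30 = 137 left.
May 2054 has 31 days: 137 − 31 = 106 left.
June 2054 has 30 days: 106 − 30 = 76 left.
July 2054 has 31 days: 76 − 31 = 45 left.
August 2054 has 31 days: 45 − 31 = 14 left.
14 days into September 2054 → September 14, 2054.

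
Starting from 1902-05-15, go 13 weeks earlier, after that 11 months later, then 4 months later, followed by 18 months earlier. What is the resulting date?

Going back 13 weeks (= 91 days) from May 15, 1902:
Going back 15 days from May 15, 1902 reaches the end of the previous month; 91 − 15 = 76 left.
April 1902 has 30 days: 76 − 30 = 46 left.
March 1902 has 31 days: 46 − 31 = 15 left.
February 1902 has 28 days; 28 − 15 = 13 → February 13, 1902.
Counting forward 11 months from February 13, 1902:
month 2 + 11 = 13, which is month 1 of year 1903 → January 1903.
Day 13 is valid in January, giving January 13, 1903.
Adding 4 months from January 13, 1903:
month 1 + 4 = 5 → May 1903.
Day 13 is valid in May, giving May 13, 1903.
Going back 18 months from May 13, 1903:
month 5 − 18 = -13, which is month 11 of year 1901 → November 1901.
Day 13 is valid in November, giving November 13, 1901.

November 13, 1901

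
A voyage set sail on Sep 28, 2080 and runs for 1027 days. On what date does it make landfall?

July 22, 2083

Adding 1027 days from September 28, 2080.
September has 30 days, so 30 − 28 = 2 days remain after September 28, 2080; 1027 − 2 = 1025 left.
October 2080 has 31 days: 1025 − 31 = 994 left.
November 2080 has 30 days: 994 − 30 = 964 left.
December 2080 has 31 days: 964 − 31 = 933 left.
January 2081 has 31 days: 933 − 31 = 902 left.
February 2081 has 28 days (2081 is not a leap year): 902 − 28 = 874 left.
March 2081 has 31 days: 874 − 31 = 843 left.
April 2081 has 30 days: 843 − 30 = 813 left.
May 2081 has 31 days: 813 − 31 = 782 left.
June 2081 has 30 days: 782 − 30 = 752 left.
July 2081 has 31 days: 752 − 31 = 721 left.
August 2081 has 31 days: 721 − 31 = 690 left.
September 2081 has 30 days: 690 − 30 = 660 left.
October 2081 has 31 days: 660 − 31 = 629 left.
November 2081 has 30 days: 629 − 30 = 599 left.
December 2081 has 31 days: 599 − 31 = 568 left.
January 2082 has 31 days: 568 − 31 = 537 left.
February 2082 has 28 days (2082 is not a leap year): 537 − 28 = 509 left.
March 2082 has 31 days: 509 − 31 = 478 left.
April 2082 has 30 days: 478 − 30 = 448 left.
May 2082 has 31 days: 448 − 31 = 417 left.
June 2082 has 30 days: 417 − 30 = 387 left.
July 2082 has 31 days: 387 − 31 = 356 left.
August 2082 has 31 days: 356 − 31 = 325 left.
September 2082 has 30 days: 325 − 30 = 295 left.
October 2082 has 31 days: 295 − 31 = 264 left.
November 2082 has 30 days: 264 − 30 = 234 left.
December 2082 has 31 days: 234 − 31 = 203 left.
January 2083 has 31 days: 203 − 31 = 172 left.
February 2083 has 28 days (2083 is not a leap year): 172 − 28 = 144 left.
March 2083 has 31 days: 144 − 31 = 113 left.
April 2083 has 30 days: 113 − 30 = 83 left.
May 2083 has 31 days: 83 − 31 = 52 left.
June 2083 has 30 days: 52 − 30 = 22 left.
22 days into July 2083 → July 22, 2083.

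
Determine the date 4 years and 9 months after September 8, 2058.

Advancing 4 years and 9 months from September 8, 2058.
+4 years → 2062; month 9 + 9 = 18, which is month 6 of year 2063 → June 2063.
Day 8 is valid in June, giving June 8, 2063.

June 8, 2063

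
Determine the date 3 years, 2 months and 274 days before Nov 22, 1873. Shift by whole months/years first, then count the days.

Counting back 3 years, 2 months and 274 days from November 22, 1873: first the month/year part, then the days.
-3 years → 1870; month 11 − 2 = 9 → September 1870.
Day 22 is valid in September, giving September 22, 1870.
Now subtract 274 days from September 22, 1870.
Going back 22 days from September 22, 1870 reaches the end of the previous month; 274 − 22 = 252 left.
August 1870 has 31 days: 252 − 31 = 221 left.
July 1870 has 31 days: 221 − 31 = 190 left.
June 1870 has 30 days: 190 − 30 = 160 left.
May 1870 has 31 days: 160 − 31 = 129 left.
April 1870 has 30 days: 129 − 30 = 99 left.
March 1870 has 31 days: 99 − 31 = 68 left.
February 1870 has 28 days (1870 is not a leap year): 68 − 28 = 40 left.
January 1870 has 31 days: 40 − 31 = 9 left.
December 1869 has 31 days; 31 − 9 = 22 → December 22, 1869.

December 22, 1869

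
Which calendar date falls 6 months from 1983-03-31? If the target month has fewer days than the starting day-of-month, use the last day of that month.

September 30, 1983

Counting forward 6 months from March 31, 1983.
month 3 + 6 = 9 → September 1983.
September 1983 has only 30 days and the start was day 31, so the date clamps to September 30, 1983.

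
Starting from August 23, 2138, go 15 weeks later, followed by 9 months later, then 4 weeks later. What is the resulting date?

Advancing 15 weeks (= 105 days) from August 23, 2138:
August has 31 days, so 31 − 23 = 8 days remain after August 23, 2138; 105 − 8 = 97 left.
September 2138 has 30 days: 97 − 30 = 67 left.
October 2138 has 31 days: 67 − 31 = 36 left.
November 2138 has 30 days: 36 − 30 = 6 left.
6 days into December 2138 → December 6, 2138.
Adding 9 months from December 6, 2138:
month 12 + 9 = 21, which is month 9 of year 2139 → September 2139.
Day 6 is valid in September, giving September 6, 2139.
Counting forward 4 weeks (= 28 days) from September 6, 2139:
September has 30 days, so 30 − 6 = 24 days remain after September 6, 2139; 28 − 24 = 4 left.
4 days into October 2139 → October 4, 2139.

October 4, 2139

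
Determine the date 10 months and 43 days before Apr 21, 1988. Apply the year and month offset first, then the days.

Counting back 10 months and 43 days from April 21, 1988: first the month/year part, then the days.
month 4 − 10 = -6, which is month 6 of year 1987 → June 1987.
Day 21 is valid in June, giving June 21, 1987.
Now subtract 43 days from June 21, 1987.
Going back 21 days from June 21, 1987 reaches the end of the previous month; 43 − 21 = 22 left.
May 1987 has 31 days; 31 − 22 = 9 → May 9, 1987.

May 9, 1987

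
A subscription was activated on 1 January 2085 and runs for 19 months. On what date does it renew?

Advancing 19 months from January 1, 2085.
month 1 + 19 = 20, which is month 8 of year 2086 → August 2086.
Day 1 is valid in August, giving August 1, 2086.

August 1, 2086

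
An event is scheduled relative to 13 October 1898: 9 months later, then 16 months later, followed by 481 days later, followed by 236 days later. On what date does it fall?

Counting forward 9 months from October 13, 1898:
month 10 + 9 = 19, which is month 7 of year 1899 → July 1899.
Day 13 is valid in July, giving July 13, 1899.
Counting forward 16 months from July 13, 1899:
month 7 + 16 = 23, which is month 11 of year 1900 → November 1900.
Day 13 is valid in November, giving November 13, 1900.
Advancing 481 days from November 13, 1900:
November has 30 days, so 30 − 13 = 17 days remain after November 13, 1900; 481 − 17 = 464 left.
December 1900 has 31 days: 464 − 31 = 433 left.
January 1901 has 31 days: 433 − 31 = 402 left.
February 1901 has 28 days (1901 is not a leap year): 402 − 28 = 374 left.
March 1901 has 31 days: 374 − 31 = 343 left.
April 1901 has 30 days: 343 − 30 = 313 left.
May 1901 has 31 days: 313 − 31 = 282 left.
June 1901 has 30 days: 282 − 30 = 252 left.
July 1901 has 31 days: 252 − 31 = 221 left.
August 1901 has 31 days: 221 − 31 = 190 left.
September 1901 has 30 days: 190 − 30 = 160 left.
October 1901 has 31 days: 160 − 31 = 129 left.
November 1901 has 30 days: 129 − 30 = 99 left.
December 1901 has 31 days: 99 − 31 = 68 left.
January 1902 has 31 days: 68 − 31 = 37 left.
February 1902 has 28 days (1902 is not a leap year): 37 − 28 = 9 left.
9 days into March 1902 → March 9, 1902.
Counting forward 236 days from March 9, 1902:
March has 31 days, so 31 − 9 = 22 days remain after March 9, 1902; 236 − 22 = 214 left.
April 1902 has 30 days: 214 − 30 = 184 left.
May 1902 has 31 days: 184 − 31 = 153 left.
June 1902 has 30 days: 153 − 30 = 123 left.
July 1902 has 31 days: 123 − 31 = 92 left.
August 1902 has 31 days: 92 − 31 = 61 left.
September 1902 has 30 days: 61 − 30 = 31 left.
31 days into October 1902 → October 31, 1902.

October 31, 1902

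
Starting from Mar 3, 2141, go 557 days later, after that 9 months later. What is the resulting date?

June 11, 2143

Adding 557 days from March 3, 2141:
March has 31 days, so 31 − 3 = 28 days remain after March 3, 2141; 557 − 28 = 529 left.
April 2141 has 30 days: 529 − 30 = 499 left.
May 2141 has 31 days: 499 − 31 = 468 left.
June 2141 has 30 days: 468 − 30 = 438 left.
July 2141 has 31 days: 438 − 31 = 407 left.
August 2141 has 31 days: 407 − 31 = 376 left.
September 2141 has 30 days: 376 − 30 = 346 left.
October 2141 has 31 days: 346 − 31 = 315 left.
November 2141 has 30 days: 315 − 30 = 285 left.
December 2141 has 31 days: 285 − 31 = 254 left.
January 2142 has 31 days: 254 − 31 = 223 left.
February 2142 has 28 days (2142 is not a leap year): 223 − 28 = 195 left.
March 2142 has 31 days: 195 − 31 = 164 left.
April 2142 has 30 days: 164 − 30 = 134 left.
May 2142 has 31 days: 134 − 31 = 103 left.
June 2142 has 30 days: 103 − 30 = 73 left.
July 2142 has 31 days: 73 − 31 = 42 left.
August 2142 has 31 days: 42 − 31 = 11 left.
11 days into September 2142 → September 11, 2142.
Counting forward 9 months from September 11, 2142:
month 9 + 9 = 18, which is month 6 of year 2143 → June 2143.
Day 11 is valid in June, giving June 11, 2143.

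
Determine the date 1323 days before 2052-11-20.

Counting back 1323 days from November 20, 2052.
Going back 20 days from November 20, 2052 reaches the end of the previous month; 1323 − 20 = 1303 left.
October 2052 has 31 days: 1303 − 31 = 1272 left.
September 2052 has 30 days: 1272 − 30 = 1242 left.
August 2052 has 31 days: 1242 − 31 = 1211 left.
July 2052 has 31 days: 1211 − 31 = 1180 left.
June 2052 has 30 days: 1180 − 30 = 1150 left.
May 2052 has 31 days: 1150 − 31 = 1119 left.
April 2052 has 30 days: 1119 − 30 = 1089 left.
March 2052 has 31 days: 1089 − 31 = 1058 left.
February 2052 has 29 days (2052 is a leap year): 1058 − 29 = 1029 left.
January 2052 has 31 days: 1029 − 31 = 998 left.
December 2051 has 31 days: 998 − 31 = 967 left.
November 2051 has 30 days: 967 − 30 = 937 left.
October 2051 has 31 days: 937 − 31 = 906 left.
September 2051 has 30 days: 906 − 30 = 876 left.
August 2051 has 31 days: 876 − 31 = 845 left.
July 2051 has 31 days: 845 − 31 = 814 left.
June 2051 has 30 days: 814 − 30 = 784 left.
May 2051 has 31 days: 784 − 31 = 753 left.
April 2051 has 30 days: 753 − 30 = 723 left.
March 2051 has 31 days: 723 − 31 = 692 left.
February 2051 has 28 days (2051 is not a leap year): 692 − 28 = 664 left.
January 2051 has 31 days: 664 − 31 = 633 left.
December 2050 has 31 days: 633 − 31 = 602 left.
November 2050 has 30 days: 602 − 30 = 572 left.
October 2050 has 31 days: 572 − 31 = 541 left.
September 2050 has 30 days: 541 − 30 = 511 left.
August 2050 has 31 days: 511 − 31 = 480 left.
July 2050 has 31 days: 480 − 31 = 449 left.
June 2050 has 30 days: 449 − 30 = 419 left.
May 2050 has 31 days: 419 − 31 = 388 left.
April 2050 has 30 days: 388 − 30 = 358 left.
March 2050 has 31 days: 358 − 31 = 327 left.
February 2050 has 28 days (2050 is not a leap year): 327 − 28 = 299 left.
January 2050 has 31 days: 299 − 31 = 268 left.
December 2049 has 31 days: 268 − 31 = 237 left.
November 2049 has 30 days: 237 − 30 = 207 left.
October 2049 has 31 days: 207 − 31 = 176 left.
September 2049 has 30 days: 176 − 30 = 146 left.
August 2049 has 31 days: 146 − 31 = 115 left.
July 2049 has 31 days: 115 − 31 = 84 left.
June 2049 has 30 days: 84 − 30 = 54 left.
May 2049 has 31 days: 54 − 31 = 23 left.
April 2049 has 30 days; 30 − 23 = 7 → April 7, 2049.

April 7, 2049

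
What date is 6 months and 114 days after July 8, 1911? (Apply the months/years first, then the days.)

Advancing 6 months and 114 days from July 8, 1911: first the month/year part, then the days.
month 7 + 6 = 13, which is month 1 of year 1912 → January 1912.
Day 8 is valid in January, giving January 8, 1912.
Now add 114 days from January 8, 1912.
January has 31 days, so 31 − 8 = 23 days remain after January 8, 1912; 114 − 23 = 91 left.
February 1912 has 29 days (1912 is a leap year): 91 − 29 = 62 left.
March 1912 has 31 days: 62 − 31 = 31 left.
April 1912 has 30 days: 31 − 30 = 1 left.
1 day into May 1912 → May 1, 1912.

May 1, 1912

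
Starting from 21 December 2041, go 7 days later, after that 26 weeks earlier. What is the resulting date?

June 29, 2041

Advancing 7 days from December 21, 2041:
December has 31 days; 21 + 7 = 28, still in December.
Going back 26 weeks (= 182 days) from December 28, 2041:
Going back 28 days from December 28, 2041 reaches the end of the previous month; 182 − 28 = 154 left.
November 2041 has 30 days: 154 − 30 = 124 left.
October 2041 has 31 days: 124 − 31 = 93 left.
September 2041 has 30 days: 93 − 30 = 63 left.
August 2041 has 31 days: 63 − 31 = 32 left.
July 2041 has 31 days: 32 − 31 = 1 left.
June 2041 has 30 days; 30 − 1 = 29 → June 29, 2041.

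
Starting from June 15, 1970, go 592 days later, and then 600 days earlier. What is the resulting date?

June 7, 1970

Counting forward 592 days from June 15, 1970:
June has 30 days, so 30 − 15 = 15 days remain after June 15, 1970; 592 − 15 = 577 left.
July 1970 has 31 days: 577 − 31 = 546 left.
August 1970 has 31 days: 546 − 31 = 515 left.
September 1970 has 30 days: 515 − 30 = 485 left.
October 1970 has 31 days: 485 − 31 = 454 left.
November 1970 has 30 days: 454 − 30 = 424 left.
December 1970 has 31 days: 424 − 31 = 393 left.
January 1971 has 31 days: 393 − 31 = 362 left.
February 1971 has 28 days (1971 is not a leap year): 362 − 28 = 334 left.
March 1971 has 31 days: 334 − 31 = 303 left.
April 1971 has 30 days: 303 − 30 = 273 left.
May 1971 has 31 days: 273 − 31 = 242 left.
June 1971 has 30 days: 242 − 30 = 212 left.
July 1971 has 31 days: 212 − 31 = 181 left.
August 1971 has 31 days: 181 − 31 = 150 left.
September 1971 has 30 days: 150 − 30 = 120 left.
October 1971 has 31 days: 120 − 31 = 89 left.
November 1971 has 30 days: 89 − 30 = 59 left.
December 1971 has 31 days: 59 − 31 = 28 left.
28 days into January 1972 → January 28, 1972.
Counting back 600 days from January 28, 1972:
Going back 28 days from January 28, 1972 reaches the end of the previous month; 600 − 28 = 572 left.
December 1971 has 31 days: 572 − 31 = 541 left.
November 1971 has 30 days: 541 − 30 = 511 left.
October 1971 has 31 days: 511 − 31 = 480 left.
September 1971 has 30 days: 480 − 30 = 450 left.
August 1971 has 31 days: 450 − 31 = 419 left.
July 1971 has 31 days: 419 − 31 = 388 left.
June 1971 has 30 days: 388 − 30 = 358 left.
May 1971 has 31 days: 358 − 31 = 327 left.
April 1971 has 30 days: 327 − 30 = 297 left.
March 1971 has 31 days: 297 − 31 = 266 left.
February 1971 has 28 days (1971 is not a leap year): 266 − 28 = 238 left.
January 1971 has 31 days: 238 − 31 = 207 left.
December 1970 has 31 days: 207 − 31 = 176 left.
November 1970 has 30 days: 176 − 30 = 146 left.
October 1970 has 31 days: 146 − 31 = 115 left.
September 1970 has 30 days: 115 − 30 = 85 left.
August 1970 has 31 days: 85 − 31 = 54 left.
July 1970 has 31 days: 54 − 31 = 23 left.
June 1970 has 30 days; 30 − 23 = 7 → June 7, 1970.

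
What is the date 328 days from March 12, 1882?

Counting forward 328 days from March 12, 1882.
March has 31 days, so 31 − 12 = 19 days remain after March 12, 1882; 328 − 19 = 309 left.
April 1882 has 30 days: 309 − 30 = 279 left.
May 1882 has 31 days: 279 − 31 = 248 left.
June 1882 has 30 days: 248 − 30 = 218 left.
July 1882 has 31 days: 218 − 31 = 187 left.
August 1882 has 31 days: 187 − 31 = 156 left.
September 1882 has 30 days: 156 − 30 = 126 left.
October 1882 has 31 days: 126 − 31 = 95 left.
November 1882 has 30 days: 95 − 30 = 65 left.
December 1882 has 31 days: 65 − 31 = 34 left.
January 1883 has 31 days: 34 − 31 = 3 left.
3 days into February 1883 → February 3, 1883.

February 3, 1883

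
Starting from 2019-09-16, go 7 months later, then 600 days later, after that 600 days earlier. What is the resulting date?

April 16, 2020

Adding 7 months from September 16, 2019:
month 9 + 7 = 16, which is month 4 of year 2020 → April 2020.
Day 16 is valid in April, giving April 16, 2020.
Counting forward 600 days from April 16, 2020:
April has 30 days, so 30 − 16 = 14 days remain after April 16, 2020; 600 − 14 = 586 left.
May 2020 has 31 days: 586 − 31 = 555 left.
June 2020 has 30 days: 555 − 30 = 525 left.
July 2020 has 31 days: 525 − 31 = 494 left.
August 2020 has 31 days: 494 − 31 = 463 left.
September 2020 has 30 days: 463 − 30 = 433 left.
October 2020 has 31 days: 433 − 31 = 402 left.
November 2020 has 30 days: 402 − 30 = 372 left.
December 2020 has 31 days: 372 − 31 = 341 left.
January 2021 has 31 days: 341 − 31 = 310 left.
February 2021 has 28 days (2021 is not a leap year): 310 − 28 = 282 left.
March 2021 has 31 days: 282 − 31 = 251 left.
April 2021 has 30 days: 251 − 30 = 221 left.
May 2021 has 31 days: 221 − 31 = 190 left.
June 2021 has 30 days: 190 − 30 = 160 left.
July 2021 has 31 days: 160 − 31 = 129 left.
August 2021 has 31 days: 129 − 31 = 98 left.
September 2021 has 30 days: 98 − 30 = 68 left.
October 2021 has 31 days: 68 − 31 = 37 left.
November 2021 has 30 days: 37 − 30 = 7 left.
7 days into December 2021 → December 7, 2021.
Going back 600 days from December 7, 2021:
Going back 7 days from December 7, 2021 reaches the end of the previous month; 600 − 7 = 593 left.
November 2021 has 30 days: 593 − 30 = 563 left.
October 2021 has 31 days: 563 − 31 = 532 left.
September 2021 has 30 days: 532 − 30 = 502 left.
August 2021 has 31 days: 502 − 31 = 471 left.
July 2021 has 31 days: 471 − 31 = 440 left.
June 2021 has 30 days: 440 − 30 = 410 left.
May 2021 has 31 days: 410 − 31 = 379 left.
April 2021 has 30 days: 379 − 30 = 349 left.
March 2021 has 31 days: 349 − 31 = 318 left.
February 2021 has 28 days (2021 is not a leap year): 318 − 28 = 290 left.
January 2021 has 31 days: 290 − 31 = 259 left.
December 2020 has 31 days: 259 − 31 = 228 left.
November 2020 has 30 days: 228 − 30 = 198 left.
October 2020 has 31 days: 198 − 31 = 167 left.
September 2020 has 30 days: 167 − 30 = 137 left.
August 2020 has 31 days: 137 − 31 = 106 left.
July 2020 has 31 days: 106 − 31 = 75 left.
June 2020 has 30 days: 75 − 30 = 45 left.
May 2020 has 31 days: 45 − 31 = 14 left.
April 2020 has 30 days; 30 − 14 = 16 → April 16, 2020.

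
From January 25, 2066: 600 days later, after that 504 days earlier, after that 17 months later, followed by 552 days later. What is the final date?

Counting forward 600 days from January 25, 2066:
January has 31 days, so 31 − 25 = 6 days remain after January 25, 2066; 600 − 6 = 594 left.
February 2066 has 28 days (2066 is not a leap year): 594 − 28 = 566 left.
March 2066 has 31 days: 566 − 31 = 535 left.
April 2066 has 30 days: 535 − 30 = 505 left.
May 2066 has 31 days: 505 − 31 = 474 left.
June 2066 has 30 days: 474 − 30 = 444 left.
July 2066 has 31 days: 444 − 31 = 413 left.
August 2066 has 31 days: 413 − 31 = 382 left.
September 2066 has 30 days: 382 − 30 = 352 left.
October 2066 has 31 days: 352 − 31 = 321 left.
November 2066 has 30 days: 321 − 30 = 291 left.
December 2066 has 31 days: 291 − 31 = 260 left.
January 2067 has 31 days: 260 − 31 = 229 left.
February 2067 has 28 days (2067 is not a leap year): 229 − 28 = 201 left.
March 2067 has 31 days: 201 − 31 = 170 left.
April 2067 has 30 days: 170 − 30 = 140 left.
May 2067 has 31 days: 140 − 31 = 109 left.
June 2067 has 30 days: 109 − 30 = 79 left.
July 2067 has 31 days: 79 − 31 = 48 left.
August 2067 has 31 days: 48 − 31 = 17 left.
17 days into September 2067 → September 17, 2067.
Counting back 504 days from September 17, 2067:
Going back 17 days from September 17, 2067 reaches the end of the previous month; 504 − 17 = 487 left.
August 2067 has 31 days: 487 − 31 = 456 left.
July 2067 has 31 days: 456 − 31 = 425 left.
June 2067 has 30 days: 425 − 30 = 395 left.
May 2067 has 31 days: 395 − 31 = 364 left.
April 2067 has 30 days: 364 − 30 = 334 left.
March 2067 has 31 days: 334 − 31 = 303 left.
February 2067 has 28 days (2067 is not a leap year): 303 − 28 = 275 left.
January 2067 has 31 days: 275 − 31 = 244 left.
December 2066 has 31 days: 244 − 31 = 213 left.
November 2066 has 30 days: 213 − 30 = 183 left.
October 2066 has 31 days: 183 − 31 = 152 left.
September 2066 has 30 days: 152 − 30 = 122 left.
August 2066 has 31 days: 122 − 31 = 91 left.
July 2066 has 31 days: 91 − 31 = 60 left.
June 2066 has 30 days: 60 − 30 = 30 left.
May 2066 has 31 days; 31 − 30 = 1 → May 1, 2066.
Adding 17 months from May 1, 2066:
month 5 + 17 = 22, which is month 10 of year 2067 → October 2067.
Day 1 is valid in October, giving October 1, 2067.
Adding 552 days from October 1, 2067:
October has 31 days, so 31 − 1 = 30 days remain after October 1, 2067; 552 − 30 = 522 left.
November 2067 has 30 days: 522 − 30 = 492 left.
December 2067 has 31 days: 492 − 31 = 461 left.
January 2068 has 31 days: 461 − 31 = 430 left.
February 2068 has 29 days (2068 is a leap year): 430 − 29 = 401 left.
March 2068 has 31 days: 401 − 31 = 370 left.
April 2068 has 30 days: 370 − 30 = 340 left.
May 2068 has 31 days: 340 − 31 = 309 left.
June 2068 has 30 days: 309 − 30 = 279 left.
July 2068 has 31 days: 279 − 31 = 248 left.
August 2068 has 31 days: 248 − 31 = 217 left.
September 2068 has 30 days: 217 − 30 = 187 left.
October 2068 has 31 days: 187 − 31 = 156 left.
November 2068 has 30 days: 156 − 30 = 126 left.
December 2068 has 31 days: 126 − 31 = 95 left.
January 2069 has 31 days: 95 − 31 = 64 left.
February 2069 has 28 days (2069 is not a leap year): 64 − 28 = 36 left.
March 2069 has 31 days: 36 − 31 = 5 left.
5 days into April 2069 → April 5, 2069.

April 5, 2069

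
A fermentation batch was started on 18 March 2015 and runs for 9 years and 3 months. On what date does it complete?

Counting forward 9 years and 3 months from March 18, 2015.
+9 years → 2024; month 3 + 3 = 6 → June 2024.
Day 18 is valid in June, giving June 18, 2024.

June 18, 2024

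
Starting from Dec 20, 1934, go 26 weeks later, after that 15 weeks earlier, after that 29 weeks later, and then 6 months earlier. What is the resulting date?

March 26, 1935

Adding 26 weeks (= 182 days) from December 20, 1934:
December has 31 days, so 31 − 20 = 11 days remain after December 20, 1934; 182 − 11 = 171 left.
January 1935 has 31 days: 171 − 31 = 140 left.
February 1935 has 28 days (1935 is not a leap year): 140 − 28 = 112 left.
March 1935 has 31 days: 112 − 31 = 81 left.
April 1935 has 30 days: 81 − 30 = 51 left.
May 1935 has 31 days: 51 − 31 = 20 left.
20 days into June 1935 → June 20, 1935.
Subtracting 15 weeks (= 105 days) from June 20, 1935:
Going back 20 days from June 20, 1935 reaches the end of the previous month; 105 − 20 = 85 left.
May 1935 has 31 days: 85 − 31 = 54 left.
April 1935 has 30 days: 54 − 30 = 24 left.
March 1935 has 31 days; 31 − 24 = 7 → March 7, 1935.
Adding 29 weeks (= 203 days) from March 7, 1935:
March has 31 days, so 31 − 7 = 24 days remain after March 7, 1935; 203 − 24 = 179 left.
April 1935 has 30 days: 179 − 30 = 149 left.
May 1935 has 31 days: 149 − 31 = 118 left.
June 1935 has 30 days: 118 − 30 = 88 left.
July 1935 has 31 days: 88 − 31 = 57 left.
August 1935 has 31 days: 57 − 31 = 26 left.
26 days into September 1935 → September 26, 1935.
Subtracting 6 months from September 26, 1935:
month 9 − 6 = 3 → March 1935.
Day 26 is valid in March, giving March 26, 1935.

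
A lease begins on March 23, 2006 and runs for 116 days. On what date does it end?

Adding 116 days from March 23, 2006.
March has 31 days, so 31 − 23 = 8 days remain after March 23, 2006; 116 − 8 = 108 left.
April 2006 has 30 days: 108 − 30 = 78 left.
May 2006 has 31 days: 78 − 31 = 47 left.
June 2006 has 30 days: 47 − 30 = 17 left.
17 days into July 2006 → July 17, 2006.

July 17, 2006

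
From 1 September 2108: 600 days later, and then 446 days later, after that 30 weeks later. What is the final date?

Counting forward 600 days from September 1, 2108:
September has 30 days, so 30 − 1 = 29 days remain after September 1, 2108; 600 − 29 = 571 left.
October 2108 has 31 days: 571 − 31 = 540 left.
November 2108 has 30 days: 540 − 30 = 510 left.
December 2108 has 31 days: 510 − 31 = 479 left.
January 2109 has 31 days: 479 − 31 = 448 left.
February 2109 has 28 days (2109 is not a leap year): 448 − 28 = 420 left.
March 2109 has 31 days: 420 − 31 = 389 left.
April 2109 has 30 days: 389 − 30 = 359 left.
May 2109 has 31 days: 359 − 31 = 328 left.
June 2109 has 30 days: 328 − 30 = 298 left.
July 2109 has 31 days: 298 − 31 = 267 left.
August 2109 has 31 days: 267 − 31 = 236 left.
September 2109 has 30 days: 236 − 30 = 206 left.
October 2109 has 31 days: 206 − 31 = 175 left.
November 2109 has 30 days: 175 − 30 = 145 left.
December 2109 has 31 days: 145 − 31 = 114 left.
January 2110 has 31 days: 114 − 31 = 83 left.
February 2110 has 28 days (2110 is not a leap year): 83 − 28 = 55 left.
March 2110 has 31 days: 55 − 31 = 24 left.
24 days into April 2110 → April 24, 2110.
Advancing 446 days from April 24, 2110:
April has 30 days, so 30 − 24 = 6 days remain after April 24, 2110; 446 − 6 = 440 left.
May 2110 has 31 days: 440 − 31 = 409 left.
June 2110 has 30 days: 409 − 30 = 379 left.
July 2110 has 31 days: 379 − 31 = 348 left.
August 2110 has 31 days: 348 − 31 = 317 left.
September 2110 has 30 days: 317 − 30 = 287 left.
October 2110 has 31 days: 287 − 31 = 256 left.
November 2110 has 30 days: 256 − 30 = 226 left.
December 2110 has 31 days: 226 − 31 = 195 left.
January 2111 has 31 days: 195 − 31 = 164 left.
February 2111 has 28 days (2111 is not a leap year): 164 − 28 = 136 left.
March 2111 has 31 days: 136 − 31 = 105 left.
April 2111 has 30 days: 105 − 30 = 75 left.
May 2111 has 31 days: 75 − 31 = 44 left.
June 2111 has 30 days: 44 − 30 = 14 left.
14 days into July 2111 → July 14, 2111.
Advancing 30 weeks (= 210 days) from July 14, 2111:
July has 31 days, so 31 − 14 = 17 days remain after July 14, 2111; 210 − 17 = 193 left.
August 2111 has 31 days: 193 − 31 = 162 left.
September 2111 has 30 days: 162 − 30 = 132 left.
October 2111 has 31 days: 132 − 31 = 101 left.
November 2111 has 30 days: 101 − 30 = 71 left.
December 2111 has 31 days: 71 − 31 = 40 left.
January 2112 has 31 days: 40 − 31 = 9 left.
9 days into February 2112 → February 9, 2112.

February 9, 2112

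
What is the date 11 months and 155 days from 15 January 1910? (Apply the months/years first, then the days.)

May 19, 1911

Counting forward 11 months and 155 days from January 15, 1910: first the month/year part, then the days.
month 1 + 11 = 12 → December 1910.
Day 15 is valid in December, giving December 15, 1910.
Now add 155 days from December 15, 1910.
December has 31 days, so 31 − 15 = 16 days remain after December 15, 1910; 155 − 16 = 139 left.
January 1911 has 31 days: 139 − 31 = 108 left.
February 1911 has 28 days (1911 is not a leap year): 108 − 28 = 80 left.
March 1911 has 31 days: 80 − 31 = 49 left.
April 1911 has 30 days: 49 − 30 = 19 left.
19 days into May 1911 → May 19, 1911.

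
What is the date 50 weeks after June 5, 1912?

Adding 50 weeks = 350 days from June 5, 1912.
June has 30 days, so 30 − 5 = 25 days remain after June 5, 1912; 350 − 25 = 325 left.
July 1912 has 31 days: 325 − 31 = 294 left.
August 1912 has 31 days: 294 − 31 = 263 left.
September 1912 has 30 days: 263 − 30 = 233 left.
October 1912 has 31 days: 233 − 31 = 202 left.
November 1912 has 30 days: 202 − 30 = 172 left.
December 1912 has 31 days: 172 − 31 = 141 left.
January 1913 has 31 days: 141 − 31 = 110 left.
February 1913 has 28 days (1913 is not a leap year): 110 − 28 = 82 left.
March 1913 has 31 days: 82 − 31 = 51 left.
April 1913 has 30 days: 51 − 30 = 21 left.
21 days into May 1913 → May 21, 1913.

May 21, 1913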